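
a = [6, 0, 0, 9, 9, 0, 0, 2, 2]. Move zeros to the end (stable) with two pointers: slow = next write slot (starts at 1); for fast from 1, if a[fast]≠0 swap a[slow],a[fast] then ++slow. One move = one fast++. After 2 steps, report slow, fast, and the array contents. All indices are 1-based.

slow=2, fast=3, a=[6, 0, 0, 9, 9, 0, 0, 2, 2]

(s=1,f=1) a[fast]=6≠0 swap→a[1]=6 → slow++,fast++
(s=2,f=2) a[fast]=0 → fast++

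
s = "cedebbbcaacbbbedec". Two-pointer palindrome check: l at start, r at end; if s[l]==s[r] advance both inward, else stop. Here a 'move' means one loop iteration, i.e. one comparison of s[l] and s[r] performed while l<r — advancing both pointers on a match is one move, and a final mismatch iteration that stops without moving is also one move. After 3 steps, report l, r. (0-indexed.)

l=0 r=17: 'c'=='c', l++,r--
l=1 r=16: 'e'=='e', l++,r--
l=2 r=15: 'd'=='d', l++,r--

l=3, r=14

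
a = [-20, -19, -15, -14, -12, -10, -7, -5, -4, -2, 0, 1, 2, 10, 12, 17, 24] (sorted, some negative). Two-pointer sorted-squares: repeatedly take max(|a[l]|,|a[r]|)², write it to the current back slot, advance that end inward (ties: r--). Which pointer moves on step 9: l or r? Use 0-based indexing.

[0,16] |-20|<=|24| out[16]=576 → r--
[0,15] |-20|>|17| out[15]=400 → l++
[1,15] |-19|>|17| out[14]=361 → l++
[2,15] |-15|<=|17| out[13]=289 → r--
[2,14] |-15|>|12| out[12]=225 → l++
[3,14] |-14|>|12| out[11]=196 → l++
[4,14] |-12|<=|12| out[10]=144 → r--
[4,13] |-12|>|10| out[9]=144 → l++
[5,13] |-10|<=|10| out[8]=100 → r--

r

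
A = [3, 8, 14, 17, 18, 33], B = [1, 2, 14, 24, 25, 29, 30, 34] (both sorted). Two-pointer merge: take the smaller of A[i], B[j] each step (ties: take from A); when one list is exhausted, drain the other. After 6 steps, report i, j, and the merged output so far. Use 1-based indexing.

i=1 j=1: A[i]=3>B[j]=1 take 1, j++
i=1 j=2: A[i]=3>B[j]=2 take 2, j++
i=1 j=3: A[i]=3<=B[j]=14 take 3, i++
i=2 j=3: A[i]=8<=B[j]=14 take 8, i++
i=3 j=3: A[i]=14<=B[j]=14 take 14, i++
i=4 j=3: A[i]=17>B[j]=14 take 14, j++

i=4, j=4, merged so far=[1, 2, 3, 8, 14, 14]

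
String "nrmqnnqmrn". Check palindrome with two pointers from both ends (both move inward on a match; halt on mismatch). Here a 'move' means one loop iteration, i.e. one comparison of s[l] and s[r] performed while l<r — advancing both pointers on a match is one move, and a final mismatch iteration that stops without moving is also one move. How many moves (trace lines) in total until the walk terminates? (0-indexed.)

l=0 r=9: 'n'=='n', l++,r--
l=1 r=8: 'r'=='r', l++,r--
l=2 r=7: 'm'=='m', l++,r--
l=3 r=6: 'q'=='q', l++,r--
l=4 r=5: 'n'=='n', l++,r--

5 moves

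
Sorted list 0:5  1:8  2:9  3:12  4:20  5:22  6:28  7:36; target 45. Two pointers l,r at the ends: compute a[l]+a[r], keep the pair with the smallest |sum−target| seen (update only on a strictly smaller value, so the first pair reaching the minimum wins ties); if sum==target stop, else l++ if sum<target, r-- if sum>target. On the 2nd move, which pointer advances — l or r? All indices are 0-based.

l=0 r=7: 5+36=41 d=4 *, l++
l=1 r=7: 8+36=44 d=1 *, l++

l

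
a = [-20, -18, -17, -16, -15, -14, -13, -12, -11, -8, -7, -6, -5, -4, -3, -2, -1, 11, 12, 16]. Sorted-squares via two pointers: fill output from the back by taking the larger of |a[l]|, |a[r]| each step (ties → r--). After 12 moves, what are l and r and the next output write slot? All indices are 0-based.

l=0 r=19: |-20|>|16| out[19]=400, l++
l=1 r=19: |-18|>|16| out[18]=324, l++
l=2 r=19: |-17|>|16| out[17]=289, l++
l=3 r=19: |-16|<=|16| out[16]=256, r--
l=3 r=18: |-16|>|12| out[15]=256, l++
l=4 r=18: |-15|>|12| out[14]=225, l++
l=5 r=18: |-14|>|12| out[13]=196, l++
l=6 r=18: |-13|>|12| out[12]=169, l++
l=7 r=18: |-12|<=|12| out[11]=144, r--
l=7 r=17: |-12|>|11| out[10]=144, l++
l=8 r=17: |-11|<=|11| out[9]=121, r--
l=8 r=16: |-11|>|-1| out[8]=121, l++

l=9, r=16, next write slot=7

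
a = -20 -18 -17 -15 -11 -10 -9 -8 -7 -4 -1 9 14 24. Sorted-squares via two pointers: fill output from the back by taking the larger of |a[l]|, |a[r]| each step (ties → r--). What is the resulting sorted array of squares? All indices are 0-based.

[0,13] |-20|<=|24| out[13]=576 → r--
[0,12] |-20|>|14| out[12]=400 → l++
[1,12] |-18|>|14| out[11]=324 → l++
[2,12] |-17|>|14| out[10]=289 → l++
[3,12] |-15|>|14| out[9]=225 → l++
[4,12] |-11|<=|14| out[8]=196 → r--
[4,11] |-11|>|9| out[7]=121 → l++
[5,11] |-10|>|9| out[6]=100 → l++
[6,11] |-9|<=|9| out[5]=81 → r--
[6,10] |-9|>|-1| out[4]=81 → l++
[7,10] |-8|>|-1| out[3]=64 → l++
[8,10] |-7|>|-1| out[2]=49 → l++
[9,10] |-4|>|-1| out[1]=16 → l++
[10,10] |-1|<=|-1| out[0]=1 → r--

[1, 16, 49, 64, 81, 81, 100, 121, 196, 225, 289, 324, 400, 576]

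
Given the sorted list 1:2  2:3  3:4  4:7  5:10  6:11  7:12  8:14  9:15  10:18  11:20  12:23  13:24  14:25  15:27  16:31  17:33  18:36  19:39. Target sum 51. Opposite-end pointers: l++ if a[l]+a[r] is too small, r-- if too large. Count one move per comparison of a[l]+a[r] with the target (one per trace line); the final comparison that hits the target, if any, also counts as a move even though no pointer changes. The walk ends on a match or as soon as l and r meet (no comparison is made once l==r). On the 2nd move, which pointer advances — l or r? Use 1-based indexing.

l=1 r=19: 2+39=41 <51, l++
l=2 r=19: 3+39=42 <51, l++

l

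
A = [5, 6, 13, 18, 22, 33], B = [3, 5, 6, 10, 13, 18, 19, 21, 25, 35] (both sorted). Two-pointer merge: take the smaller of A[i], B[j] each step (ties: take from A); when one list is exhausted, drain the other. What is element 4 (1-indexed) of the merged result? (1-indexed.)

merged[4] = 6

[i=1,j=1] A[i]=5>B[j]=3 take 3 → j++
[i=1,j=2] A[i]=5<=B[j]=5 take 5 → i++
[i=2,j=2] A[i]=6>B[j]=5 take 5 → j++
[i=2,j=3] A[i]=6<=B[j]=6 take 6 → i++
[i=3,j=3] A[i]=13>B[j]=6 take 6 → j++
[i=3,j=4] A[i]=13>B[j]=10 take 10 → j++
[i=3,j=5] A[i]=13<=B[j]=13 take 13 → i++
[i=4,j=5] A[i]=18>B[j]=13 take 13 → j++
[i=4,j=6] A[i]=18<=B[j]=18 take 18 → i++
[i=5,j=6] A[i]=22>B[j]=18 take 18 → j++
[i=5,j=7] A[i]=22>B[j]=19 take 19 → j++
[i=5,j=8] A[i]=22>B[j]=21 take 21 → j++
[i=5,j=9] A[i]=22<=B[j]=25 take 22 → i++
[i=6,j=9] A[i]=33>B[j]=25 take 25 → j++
[i=6,j=10] A[i]=33<=B[j]=35 take 33 → i++
[i=7,j=10] A done, take B[j]=35 → j++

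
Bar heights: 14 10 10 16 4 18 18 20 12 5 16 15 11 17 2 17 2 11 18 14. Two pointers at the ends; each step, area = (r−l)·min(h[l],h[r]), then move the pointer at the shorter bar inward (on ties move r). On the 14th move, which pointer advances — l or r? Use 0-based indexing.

r

[0,19] min(14,14)*19=266 best=266 * → r--
[0,18] min(14,18)*18=252 best=266 → l++
[1,18] min(10,18)*17=170 best=266 → l++
[2,18] min(10,18)*16=160 best=266 → l++
[3,18] min(16,18)*15=240 best=266 → l++
[4,18] min(4,18)*14=56 best=266 → l++
[5,18] min(18,18)*13=234 best=266 → r--
[5,17] min(18,11)*12=132 best=266 → r--
[5,16] min(18,2)*11=22 best=266 → r--
[5,15] min(18,17)*10=170 best=266 → r--
[5,14] min(18,2)*9=18 best=266 → r--
[5,13] min(18,17)*8=136 best=266 → r--
[5,12] min(18,11)*7=77 best=266 → r--
[5,11] min(18,15)*6=90 best=266 → r--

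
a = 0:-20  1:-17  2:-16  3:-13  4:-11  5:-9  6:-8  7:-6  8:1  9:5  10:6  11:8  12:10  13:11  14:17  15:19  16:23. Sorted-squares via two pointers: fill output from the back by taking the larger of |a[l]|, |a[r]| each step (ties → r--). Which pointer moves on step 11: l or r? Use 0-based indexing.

l

l=0 r=16: |-20|<=|23| out[16]=529, r--
l=0 r=15: |-20|>|19| out[15]=400, l++
l=1 r=15: |-17|<=|19| out[14]=361, r--
l=1 r=14: |-17|<=|17| out[13]=289, r--
l=1 r=13: |-17|>|11| out[12]=289, l++
l=2 r=13: |-16|>|11| out[11]=256, l++
l=3 r=13: |-13|>|11| out[10]=169, l++
l=4 r=13: |-11|<=|11| out[9]=121, r--
l=4 r=12: |-11|>|10| out[8]=121, l++
l=5 r=12: |-9|<=|10| out[7]=100, r--
l=5 r=11: |-9|>|8| out[6]=81, l++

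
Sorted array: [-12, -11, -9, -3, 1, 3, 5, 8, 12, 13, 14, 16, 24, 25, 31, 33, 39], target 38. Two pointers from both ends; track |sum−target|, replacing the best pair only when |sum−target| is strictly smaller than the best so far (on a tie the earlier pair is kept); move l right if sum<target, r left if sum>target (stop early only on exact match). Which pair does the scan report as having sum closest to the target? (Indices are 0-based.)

[0,16] -12+39=27 d=11 * → l++
[1,16] -11+39=28 d=10 * → l++
[2,16] -9+39=30 d=8 * → l++
[3,16] -3+39=36 d=2 * → l++
[4,16] 1+39=40 d=2 → r--
[4,15] 1+33=34 d=4 → l++
[5,15] 3+33=36 d=2 → l++
[6,15] 5+33=38 d=0 * → stop

pair (5, 33) with sum 38 (|Δ|=0)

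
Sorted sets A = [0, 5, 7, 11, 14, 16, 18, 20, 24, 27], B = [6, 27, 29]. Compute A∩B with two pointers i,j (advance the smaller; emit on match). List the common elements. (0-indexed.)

i=0 j=0: 0<6, i++
i=1 j=0: 5<6, i++
i=2 j=0: 7>6, j++
i=2 j=1: 7<27, i++
i=3 j=1: 11<27, i++
i=4 j=1: 14<27, i++
i=5 j=1: 16<27, i++
i=6 j=1: 18<27, i++
i=7 j=1: 20<27, i++
i=8 j=1: 24<27, i++
i=9 j=1: 27==27 emit, i++,j++

intersection = [27]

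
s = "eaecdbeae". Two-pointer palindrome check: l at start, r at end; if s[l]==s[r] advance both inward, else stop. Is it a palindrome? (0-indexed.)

[0,8] 'e'=='e' → l++,r--
[1,7] 'a'=='a' → l++,r--
[2,6] 'e'=='e' → l++,r--
[3,5] 'c'!='b' → stop

not a palindrome (mismatch at 3,5)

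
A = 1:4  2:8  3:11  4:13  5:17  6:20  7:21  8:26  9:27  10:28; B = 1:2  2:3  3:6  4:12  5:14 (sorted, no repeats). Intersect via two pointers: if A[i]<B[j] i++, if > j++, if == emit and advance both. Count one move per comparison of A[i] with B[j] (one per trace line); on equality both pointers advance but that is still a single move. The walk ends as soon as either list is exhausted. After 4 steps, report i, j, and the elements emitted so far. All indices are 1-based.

i=1 j=1: 4>2, j++
i=1 j=2: 4>3, j++
i=1 j=3: 4<6, i++
i=2 j=3: 8>6, j++

i=2, j=4, emitted=[]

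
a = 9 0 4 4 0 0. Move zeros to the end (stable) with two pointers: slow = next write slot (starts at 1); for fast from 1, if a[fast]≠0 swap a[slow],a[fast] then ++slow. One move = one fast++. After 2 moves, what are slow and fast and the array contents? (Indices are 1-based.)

slow=2, fast=3, a=[9, 0, 4, 4, 0, 0]

slow=1 fast=1: a[fast]=9≠0 swap→a[1]=9, slow++,fast++
slow=2 fast=2: a[fast]=0, fast++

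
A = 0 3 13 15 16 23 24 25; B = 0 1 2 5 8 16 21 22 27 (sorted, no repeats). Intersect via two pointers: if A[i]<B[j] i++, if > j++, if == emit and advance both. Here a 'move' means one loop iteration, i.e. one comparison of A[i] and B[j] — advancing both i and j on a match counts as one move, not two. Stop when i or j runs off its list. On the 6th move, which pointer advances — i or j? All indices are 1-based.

j

i=1 j=1: 0==0 emit, i++,j++
i=2 j=2: 3>1, j++
i=2 j=3: 3>2, j++
i=2 j=4: 3<5, i++
i=3 j=4: 13>5, j++
i=3 j=5: 13>8, j++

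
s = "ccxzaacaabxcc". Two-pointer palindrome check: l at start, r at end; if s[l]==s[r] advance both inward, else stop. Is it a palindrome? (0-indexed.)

[0,12] 'c'=='c' → l++,r--
[1,11] 'c'=='c' → l++,r--
[2,10] 'x'=='x' → l++,r--
[3,9] 'z'!='b' → stop

not a palindrome (mismatch at 3,9)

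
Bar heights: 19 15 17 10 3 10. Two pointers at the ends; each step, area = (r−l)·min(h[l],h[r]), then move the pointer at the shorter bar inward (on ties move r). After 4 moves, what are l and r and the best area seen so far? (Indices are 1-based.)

[1,6] min(19,10)*5=50 best=50 * → r--
[1,5] min(19,3)*4=12 best=50 → r--
[1,4] min(19,10)*3=30 best=50 → r--
[1,3] min(19,17)*2=34 best=50 → r--

l=1, r=2, best area=50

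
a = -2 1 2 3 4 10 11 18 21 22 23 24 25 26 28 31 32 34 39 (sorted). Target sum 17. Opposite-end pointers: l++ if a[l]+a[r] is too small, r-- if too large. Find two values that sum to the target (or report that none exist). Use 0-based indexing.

no pair

[0,18] -2+39=37 >17 → r--
[0,17] -2+34=32 >17 → r--
[0,16] -2+32=30 >17 → r--
[0,15] -2+31=29 >17 → r--
[0,14] -2+28=26 >17 → r--
[0,13] -2+26=24 >17 → r--
[0,12] -2+25=23 >17 → r--
[0,11] -2+24=22 >17 → r--
[0,10] -2+23=21 >17 → r--
[0,9] -2+22=20 >17 → r--
[0,8] -2+21=19 >17 → r--
[0,7] -2+18=16 <17 → l++
[1,7] 1+18=19 >17 → r--
[1,6] 1+11=12 <17 → l++
[2,6] 2+11=13 <17 → l++
[3,6] 3+11=14 <17 → l++
[4,6] 4+11=15 <17 → l++
[5,6] 10+11=21 >17 → r--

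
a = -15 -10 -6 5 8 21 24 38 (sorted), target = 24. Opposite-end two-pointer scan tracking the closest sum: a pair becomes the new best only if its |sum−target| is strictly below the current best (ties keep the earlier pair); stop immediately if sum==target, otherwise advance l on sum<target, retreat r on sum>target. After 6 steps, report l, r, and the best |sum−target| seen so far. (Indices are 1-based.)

l=4, r=5, best |Δ|=1

l=1 r=8: -15+38=23 d=1 *, l++
l=2 r=8: -10+38=28 d=4, r--
l=2 r=7: -10+24=14 d=10, l++
l=3 r=7: -6+24=18 d=6, l++
l=4 r=7: 5+24=29 d=5, r--
l=4 r=6: 5+21=26 d=2, r--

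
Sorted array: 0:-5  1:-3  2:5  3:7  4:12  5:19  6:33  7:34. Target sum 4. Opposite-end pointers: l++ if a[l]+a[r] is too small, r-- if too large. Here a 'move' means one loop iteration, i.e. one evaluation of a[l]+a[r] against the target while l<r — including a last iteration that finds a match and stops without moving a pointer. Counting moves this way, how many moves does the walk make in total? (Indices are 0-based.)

l=0 r=7: -5+34=29 >4, r--
l=0 r=6: -5+33=28 >4, r--
l=0 r=5: -5+19=14 >4, r--
l=0 r=4: -5+12=7 >4, r--
l=0 r=3: -5+7=2 <4, l++
l=1 r=3: -3+7=4, found

6 moves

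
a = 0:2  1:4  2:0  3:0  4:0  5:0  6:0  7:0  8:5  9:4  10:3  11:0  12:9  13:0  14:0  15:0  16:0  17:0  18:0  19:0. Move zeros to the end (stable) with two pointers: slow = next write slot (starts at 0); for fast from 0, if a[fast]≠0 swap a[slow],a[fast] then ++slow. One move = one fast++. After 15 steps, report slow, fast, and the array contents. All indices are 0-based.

slow=0 fast=0: a[fast]=2≠0 swap→a[0]=2, slow++,fast++
slow=1 fast=1: a[fast]=4≠0 swap→a[1]=4, slow++,fast++
slow=2 fast=2: a[fast]=0, fast++
slow=2 fast=3: a[fast]=0, fast++
slow=2 fast=4: a[fast]=0, fast++
slow=2 fast=5: a[fast]=0, fast++
slow=2 fast=6: a[fast]=0, fast++
slow=2 fast=7: a[fast]=0, fast++
slow=2 fast=8: a[fast]=5≠0 swap→a[2]=5, slow++,fast++
slow=3 fast=9: a[fast]=4≠0 swap→a[3]=4, slow++,fast++
slow=4 fast=10: a[fast]=3≠0 swap→a[4]=3, slow++,fast++
slow=5 fast=11: a[fast]=0, fast++
slow=5 fast=12: a[fast]=9≠0 swap→a[5]=9, slow++,fast++
slow=6 fast=13: a[fast]=0, fast++
slow=6 fast=14: a[fast]=0, fast++

slow=6, fast=15, a=[2, 4, 5, 4, 3, 9, 0, 0, 0, 0, 0, 0, 0, 0, 0, 0, 0, 0, 0, 0]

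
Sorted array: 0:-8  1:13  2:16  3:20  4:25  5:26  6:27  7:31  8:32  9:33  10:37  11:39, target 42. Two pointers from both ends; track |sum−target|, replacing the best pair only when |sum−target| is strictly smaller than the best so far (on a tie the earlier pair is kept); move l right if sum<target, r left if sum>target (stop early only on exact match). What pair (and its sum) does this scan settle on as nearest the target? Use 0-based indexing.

[0,11] -8+39=31 d=11 * → l++
[1,11] 13+39=52 d=10 * → r--
[1,10] 13+37=50 d=8 * → r--
[1,9] 13+33=46 d=4 * → r--
[1,8] 13+32=45 d=3 * → r--
[1,7] 13+31=44 d=2 * → r--
[1,6] 13+27=40 d=2 → l++
[2,6] 16+27=43 d=1 * → r--
[2,5] 16+26=42 d=0 * → stop

pair (16, 26) with sum 42 (|Δ|=0)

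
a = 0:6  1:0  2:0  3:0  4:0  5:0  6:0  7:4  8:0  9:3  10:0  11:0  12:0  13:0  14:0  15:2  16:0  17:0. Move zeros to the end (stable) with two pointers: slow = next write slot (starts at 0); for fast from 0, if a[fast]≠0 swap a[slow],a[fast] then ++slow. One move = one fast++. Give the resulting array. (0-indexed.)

[6, 4, 3, 2, 0, 0, 0, 0, 0, 0, 0, 0, 0, 0, 0, 0, 0, 0]

slow=0 fast=0: a[fast]=6≠0 swap→a[0]=6, slow++,fast++
slow=1 fast=1: a[fast]=0, fast++
slow=1 fast=2: a[fast]=0, fast++
slow=1 fast=3: a[fast]=0, fast++
slow=1 fast=4: a[fast]=0, fast++
slow=1 fast=5: a[fast]=0, fast++
slow=1 fast=6: a[fast]=0, fast++
slow=1 fast=7: a[fast]=4≠0 swap→a[1]=4, slow++,fast++
slow=2 fast=8: a[fast]=0, fast++
slow=2 fast=9: a[fast]=3≠0 swap→a[2]=3, slow++,fast++
slow=3 fast=10: a[fast]=0, fast++
slow=3 fast=11: a[fast]=0, fast++
slow=3 fast=12: a[fast]=0, fast++
slow=3 fast=13: a[fast]=0, fast++
slow=3 fast=14: a[fast]=0, fast++
slow=3 fast=15: a[fast]=2≠0 swap→a[3]=2, slow++,fast++
slow=4 fast=16: a[fast]=0, fast++
slow=4 fast=17: a[fast]=0, fast++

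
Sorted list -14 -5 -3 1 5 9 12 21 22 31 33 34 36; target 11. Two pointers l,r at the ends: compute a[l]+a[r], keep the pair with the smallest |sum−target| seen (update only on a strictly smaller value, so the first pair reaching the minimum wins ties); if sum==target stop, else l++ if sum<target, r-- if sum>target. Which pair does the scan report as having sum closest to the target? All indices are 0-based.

pair (1, 9) with sum 10 (|Δ|=1)

l=0 r=12: -14+36=22 d=11 *, r--
l=0 r=11: -14+34=20 d=9 *, r--
l=0 r=10: -14+33=19 d=8 *, r--
l=0 r=9: -14+31=17 d=6 *, r--
l=0 r=8: -14+22=8 d=3 *, l++
l=1 r=8: -5+22=17 d=6, r--
l=1 r=7: -5+21=16 d=5, r--
l=1 r=6: -5+12=7 d=4, l++
l=2 r=6: -3+12=9 d=2 *, l++
l=3 r=6: 1+12=13 d=2, r--
l=3 r=5: 1+9=10 d=1 *, l++
l=4 r=5: 5+9=14 d=3, r--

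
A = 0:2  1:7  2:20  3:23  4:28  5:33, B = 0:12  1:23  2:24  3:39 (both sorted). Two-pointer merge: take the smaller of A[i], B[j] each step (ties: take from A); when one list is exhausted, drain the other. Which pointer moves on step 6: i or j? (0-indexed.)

j

i=0 j=0: A[i]=2<=B[j]=12 take 2, i++
i=1 j=0: A[i]=7<=B[j]=12 take 7, i++
i=2 j=0: A[i]=20>B[j]=12 take 12, j++
i=2 j=1: A[i]=20<=B[j]=23 take 20, i++
i=3 j=1: A[i]=23<=B[j]=23 take 23, i++
i=4 j=1: A[i]=28>B[j]=23 take 23, j++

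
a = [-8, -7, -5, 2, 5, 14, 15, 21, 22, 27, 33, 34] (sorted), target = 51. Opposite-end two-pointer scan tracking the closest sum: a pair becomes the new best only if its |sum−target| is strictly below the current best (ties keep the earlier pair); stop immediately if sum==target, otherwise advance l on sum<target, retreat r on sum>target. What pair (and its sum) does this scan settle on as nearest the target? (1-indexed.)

[1,12] -8+34=26 d=25 * → l++
[2,12] -7+34=27 d=24 * → l++
[3,12] -5+34=29 d=22 * → l++
[4,12] 2+34=36 d=15 * → l++
[5,12] 5+34=39 d=12 * → l++
[6,12] 14+34=48 d=3 * → l++
[7,12] 15+34=49 d=2 * → l++
[8,12] 21+34=55 d=4 → r--
[8,11] 21+33=54 d=3 → r--
[8,10] 21+27=48 d=3 → l++
[9,10] 22+27=49 d=2 → l++

pair (15, 34) with sum 49 (|Δ|=2)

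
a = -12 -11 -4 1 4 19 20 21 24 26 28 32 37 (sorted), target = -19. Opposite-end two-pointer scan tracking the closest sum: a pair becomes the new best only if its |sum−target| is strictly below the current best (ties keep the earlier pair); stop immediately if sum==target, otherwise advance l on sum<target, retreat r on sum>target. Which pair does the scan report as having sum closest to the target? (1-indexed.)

pair (-12, -4) with sum -16 (|Δ|=3)

[1,13] -12+37=25 d=44 * → r--
[1,12] -12+32=20 d=39 * → r--
[1,11] -12+28=16 d=35 * → r--
[1,10] -12+26=14 d=33 * → r--
[1,9] -12+24=12 d=31 * → r--
[1,8] -12+21=9 d=28 * → r--
[1,7] -12+20=8 d=27 * → r--
[1,6] -12+19=7 d=26 * → r--
[1,5] -12+4=-8 d=11 * → r--
[1,4] -12+1=-11 d=8 * → r--
[1,3] -12+-4=-16 d=3 * → r--
[1,2] -12+-11=-23 d=4 → l++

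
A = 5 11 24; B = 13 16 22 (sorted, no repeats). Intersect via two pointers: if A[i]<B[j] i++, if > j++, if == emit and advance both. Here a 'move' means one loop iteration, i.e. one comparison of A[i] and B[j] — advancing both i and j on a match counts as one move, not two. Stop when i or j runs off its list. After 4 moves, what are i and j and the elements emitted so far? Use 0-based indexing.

i=0 j=0: 5<13, i++
i=1 j=0: 11<13, i++
i=2 j=0: 24>13, j++
i=2 j=1: 24>16, j++

i=2, j=2, emitted=[]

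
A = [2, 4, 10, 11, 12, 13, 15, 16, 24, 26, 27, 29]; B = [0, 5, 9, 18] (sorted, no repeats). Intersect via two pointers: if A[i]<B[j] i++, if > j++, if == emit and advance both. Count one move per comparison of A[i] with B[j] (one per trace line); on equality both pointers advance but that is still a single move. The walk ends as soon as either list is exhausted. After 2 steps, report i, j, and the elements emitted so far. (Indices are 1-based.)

i=1 j=1: 2>0, j++
i=1 j=2: 2<5, i++

i=2, j=2, emitted=[]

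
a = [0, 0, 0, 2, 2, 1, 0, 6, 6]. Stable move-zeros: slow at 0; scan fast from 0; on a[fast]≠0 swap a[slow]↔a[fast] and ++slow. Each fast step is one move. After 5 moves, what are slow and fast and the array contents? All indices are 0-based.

slow=2, fast=5, a=[2, 2, 0, 0, 0, 1, 0, 6, 6]

(s=0,f=0) a[fast]=0 → fast++
(s=0,f=1) a[fast]=0 → fast++
(s=0,f=2) a[fast]=0 → fast++
(s=0,f=3) a[fast]=2≠0 swap→a[0]=2 → slow++,fast++
(s=1,f=4) a[fast]=2≠0 swap→a[1]=2 → slow++,fast++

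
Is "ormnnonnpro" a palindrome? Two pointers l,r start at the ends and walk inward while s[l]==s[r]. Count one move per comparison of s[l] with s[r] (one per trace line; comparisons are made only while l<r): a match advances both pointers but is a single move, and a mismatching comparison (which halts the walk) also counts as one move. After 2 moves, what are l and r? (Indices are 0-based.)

l=2, r=8

[0,10] 'o'=='o' → l++,r--
[1,9] 'r'=='r' → l++,r--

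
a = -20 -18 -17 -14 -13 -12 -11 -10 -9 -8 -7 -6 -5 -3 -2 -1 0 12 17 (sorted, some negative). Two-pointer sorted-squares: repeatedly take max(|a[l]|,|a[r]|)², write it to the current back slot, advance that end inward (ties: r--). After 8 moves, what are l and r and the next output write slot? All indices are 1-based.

[1,19] |-20|>|17| out[19]=400 → l++
[2,19] |-18|>|17| out[18]=324 → l++
[3,19] |-17|<=|17| out[17]=289 → r--
[3,18] |-17|>|12| out[16]=289 → l++
[4,18] |-14|>|12| out[15]=196 → l++
[5,18] |-13|>|12| out[14]=169 → l++
[6,18] |-12|<=|12| out[13]=144 → r--
[6,17] |-12|>|0| out[12]=144 → l++

l=7, r=17, next write slot=11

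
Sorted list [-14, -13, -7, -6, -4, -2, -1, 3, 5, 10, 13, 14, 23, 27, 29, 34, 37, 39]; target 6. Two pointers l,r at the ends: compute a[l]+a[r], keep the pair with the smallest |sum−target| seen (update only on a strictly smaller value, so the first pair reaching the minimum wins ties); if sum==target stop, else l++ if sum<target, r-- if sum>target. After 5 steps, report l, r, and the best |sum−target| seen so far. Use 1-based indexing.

l=1, r=13, best |Δ|=7

l=1 r=18: -14+39=25 d=19 *, r--
l=1 r=17: -14+37=23 d=17 *, r--
l=1 r=16: -14+34=20 d=14 *, r--
l=1 r=15: -14+29=15 d=9 *, r--
l=1 r=14: -14+27=13 d=7 *, r--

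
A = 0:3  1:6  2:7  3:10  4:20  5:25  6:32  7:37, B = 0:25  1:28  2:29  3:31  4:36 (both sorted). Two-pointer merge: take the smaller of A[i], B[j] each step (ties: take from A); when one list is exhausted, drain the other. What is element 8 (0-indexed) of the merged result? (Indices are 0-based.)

[i=0,j=0] A[i]=3<=B[j]=25 take 3 → i++
[i=1,j=0] A[i]=6<=B[j]=25 take 6 → i++
[i=2,j=0] A[i]=7<=B[j]=25 take 7 → i++
[i=3,j=0] A[i]=10<=B[j]=25 take 10 → i++
[i=4,j=0] A[i]=20<=B[j]=25 take 20 → i++
[i=5,j=0] A[i]=25<=B[j]=25 take 25 → i++
[i=6,j=0] A[i]=32>B[j]=25 take 25 → j++
[i=6,j=1] A[i]=32>B[j]=28 take 28 → j++
[i=6,j=2] A[i]=32>B[j]=29 take 29 → j++
[i=6,j=3] A[i]=32>B[j]=31 take 31 → j++
[i=6,j=4] A[i]=32<=B[j]=36 take 32 → i++
[i=7,j=4] A[i]=37>B[j]=36 take 36 → j++
[i=7,j=5] B done, take A[i]=37 → i++

merged[8] = 29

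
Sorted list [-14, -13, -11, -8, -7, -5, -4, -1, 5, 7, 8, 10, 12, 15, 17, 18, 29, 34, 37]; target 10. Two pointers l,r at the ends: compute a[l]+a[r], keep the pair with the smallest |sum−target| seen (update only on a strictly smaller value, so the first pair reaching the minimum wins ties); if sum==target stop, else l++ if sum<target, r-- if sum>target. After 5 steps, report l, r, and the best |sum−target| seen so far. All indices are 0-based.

l=0 r=18: -14+37=23 d=13 *, r--
l=0 r=17: -14+34=20 d=10 *, r--
l=0 r=16: -14+29=15 d=5 *, r--
l=0 r=15: -14+18=4 d=6, l++
l=1 r=15: -13+18=5 d=5, l++

l=2, r=15, best |Δ|=5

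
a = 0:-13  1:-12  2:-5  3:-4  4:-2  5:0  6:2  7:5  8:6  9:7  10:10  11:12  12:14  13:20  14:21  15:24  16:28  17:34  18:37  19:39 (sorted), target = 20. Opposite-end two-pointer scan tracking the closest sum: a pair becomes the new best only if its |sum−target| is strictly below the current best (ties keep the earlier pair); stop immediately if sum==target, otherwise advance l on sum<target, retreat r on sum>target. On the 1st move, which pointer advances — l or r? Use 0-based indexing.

r

l=0 r=19: -13+39=26 d=6 *, r--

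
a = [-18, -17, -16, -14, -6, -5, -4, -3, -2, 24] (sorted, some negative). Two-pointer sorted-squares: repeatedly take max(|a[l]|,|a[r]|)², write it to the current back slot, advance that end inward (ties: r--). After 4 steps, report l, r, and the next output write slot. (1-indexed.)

[1,10] |-18|<=|24| out[10]=576 → r--
[1,9] |-18|>|-2| out[9]=324 → l++
[2,9] |-17|>|-2| out[8]=289 → l++
[3,9] |-16|>|-2| out[7]=256 → l++

l=4, r=9, next write slot=6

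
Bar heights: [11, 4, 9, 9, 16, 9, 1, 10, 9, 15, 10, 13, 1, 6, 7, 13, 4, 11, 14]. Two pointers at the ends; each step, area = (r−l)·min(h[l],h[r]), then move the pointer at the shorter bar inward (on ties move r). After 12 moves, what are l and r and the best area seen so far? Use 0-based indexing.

[0,18] min(11,14)*18=198 best=198 * → l++
[1,18] min(4,14)*17=68 best=198 → l++
[2,18] min(9,14)*16=144 best=198 → l++
[3,18] min(9,14)*15=135 best=198 → l++
[4,18] min(16,14)*14=196 best=198 → r--
[4,17] min(16,11)*13=143 best=198 → r--
[4,16] min(16,4)*12=48 best=198 → r--
[4,15] min(16,13)*11=143 best=198 → r--
[4,14] min(16,7)*10=70 best=198 → r--
[4,13] min(16,6)*9=54 best=198 → r--
[4,12] min(16,1)*8=8 best=198 → r--
[4,11] min(16,13)*7=91 best=198 → r--

l=4, r=10, best area=198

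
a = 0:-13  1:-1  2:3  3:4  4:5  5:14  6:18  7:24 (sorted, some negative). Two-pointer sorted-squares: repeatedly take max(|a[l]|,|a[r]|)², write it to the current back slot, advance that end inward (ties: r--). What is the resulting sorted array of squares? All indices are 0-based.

[1, 9, 16, 25, 169, 196, 324, 576]

[0,7] |-13|<=|24| out[7]=576 → r--
[0,6] |-13|<=|18| out[6]=324 → r--
[0,5] |-13|<=|14| out[5]=196 → r--
[0,4] |-13|>|5| out[4]=169 → l++
[1,4] |-1|<=|5| out[3]=25 → r--
[1,3] |-1|<=|4| out[2]=16 → r--
[1,2] |-1|<=|3| out[1]=9 → r--
[1,1] |-1|<=|-1| out[0]=1 → r--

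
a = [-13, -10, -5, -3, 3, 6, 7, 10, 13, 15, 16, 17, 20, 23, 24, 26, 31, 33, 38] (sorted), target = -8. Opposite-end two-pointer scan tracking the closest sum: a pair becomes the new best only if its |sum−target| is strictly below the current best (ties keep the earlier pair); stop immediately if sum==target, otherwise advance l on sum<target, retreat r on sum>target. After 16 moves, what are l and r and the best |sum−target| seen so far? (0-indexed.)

[0,18] -13+38=25 d=33 * → r--
[0,17] -13+33=20 d=28 * → r--
[0,16] -13+31=18 d=26 * → r--
[0,15] -13+26=13 d=21 * → r--
[0,14] -13+24=11 d=19 * → r--
[0,13] -13+23=10 d=18 * → r--
[0,12] -13+20=7 d=15 * → r--
[0,11] -13+17=4 d=12 * → r--
[0,10] -13+16=3 d=11 * → r--
[0,9] -13+15=2 d=10 * → r--
[0,8] -13+13=0 d=8 * → r--
[0,7] -13+10=-3 d=5 * → r--
[0,6] -13+7=-6 d=2 * → r--
[0,5] -13+6=-7 d=1 * → r--
[0,4] -13+3=-10 d=2 → l++
[1,4] -10+3=-7 d=1 → r--

l=1, r=3, best |Δ|=1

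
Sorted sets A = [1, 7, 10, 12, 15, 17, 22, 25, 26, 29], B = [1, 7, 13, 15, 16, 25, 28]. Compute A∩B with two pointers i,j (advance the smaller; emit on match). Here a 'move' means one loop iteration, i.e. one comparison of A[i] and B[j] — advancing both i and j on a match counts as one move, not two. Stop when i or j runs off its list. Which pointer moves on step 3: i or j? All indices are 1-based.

i

[i=1,j=1] 1==1 emit → i++,j++
[i=2,j=2] 7==7 emit → i++,j++
[i=3,j=3] 10<13 → i++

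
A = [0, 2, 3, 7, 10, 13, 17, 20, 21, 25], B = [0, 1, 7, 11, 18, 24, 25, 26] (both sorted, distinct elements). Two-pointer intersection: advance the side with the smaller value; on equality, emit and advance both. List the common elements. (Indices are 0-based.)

[i=0,j=0] 0==0 emit → i++,j++
[i=1,j=1] 2>1 → j++
[i=1,j=2] 2<7 → i++
[i=2,j=2] 3<7 → i++
[i=3,j=2] 7==7 emit → i++,j++
[i=4,j=3] 10<11 → i++
[i=5,j=3] 13>11 → j++
[i=5,j=4] 13<18 → i++
[i=6,j=4] 17<18 → i++
[i=7,j=4] 20>18 → j++
[i=7,j=5] 20<24 → i++
[i=8,j=5] 21<24 → i++
[i=9,j=5] 25>24 → j++
[i=9,j=6] 25==25 emit → i++,j++

intersection = [0, 7, 25]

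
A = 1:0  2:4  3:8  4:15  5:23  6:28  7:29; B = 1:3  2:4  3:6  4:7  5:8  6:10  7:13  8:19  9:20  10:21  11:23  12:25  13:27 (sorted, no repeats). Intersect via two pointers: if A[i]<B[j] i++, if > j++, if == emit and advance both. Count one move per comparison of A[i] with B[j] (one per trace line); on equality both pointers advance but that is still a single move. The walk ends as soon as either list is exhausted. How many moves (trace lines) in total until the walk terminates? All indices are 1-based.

i=1 j=1: 0<3, i++
i=2 j=1: 4>3, j++
i=2 j=2: 4==4 emit, i++,j++
i=3 j=3: 8>6, j++
i=3 j=4: 8>7, j++
i=3 j=5: 8==8 emit, i++,j++
i=4 j=6: 15>10, j++
i=4 j=7: 15>13, j++
i=4 j=8: 15<19, i++
i=5 j=8: 23>19, j++
i=5 j=9: 23>20, j++
i=5 j=10: 23>21, j++
i=5 j=11: 23==23 emit, i++,j++
i=6 j=12: 28>25, j++
i=6 j=13: 28>27, j++

15 moves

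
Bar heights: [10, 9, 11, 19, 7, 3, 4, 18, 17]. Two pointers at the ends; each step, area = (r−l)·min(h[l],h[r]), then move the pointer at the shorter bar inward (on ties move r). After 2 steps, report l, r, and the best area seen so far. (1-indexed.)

l=1 r=9: min(10,17)*8=80 best=80 *, l++
l=2 r=9: min(9,17)*7=63 best=80, l++

l=3, r=9, best area=80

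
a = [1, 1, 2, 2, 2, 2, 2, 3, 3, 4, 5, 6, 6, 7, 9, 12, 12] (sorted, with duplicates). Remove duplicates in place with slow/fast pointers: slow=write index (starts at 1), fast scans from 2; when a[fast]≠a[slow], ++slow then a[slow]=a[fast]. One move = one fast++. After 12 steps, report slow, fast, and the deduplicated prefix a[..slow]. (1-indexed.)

slow=6, fast=14, prefix=[1, 2, 3, 4, 5, 6]

slow=1 fast=2: a[fast]=1=a[slow] dup, fast++
slow=1 fast=3: a[fast]=2≠a[slow]=1 write a[2]=2, slow++,fast++
slow=2 fast=4: a[fast]=2=a[slow] dup, fast++
slow=2 fast=5: a[fast]=2=a[slow] dup, fast++
slow=2 fast=6: a[fast]=2=a[slow] dup, fast++
slow=2 fast=7: a[fast]=2=a[slow] dup, fast++
slow=2 fast=8: a[fast]=3≠a[slow]=2 write a[3]=3, slow++,fast++
slow=3 fast=9: a[fast]=3=a[slow] dup, fast++
slow=3 fast=10: a[fast]=4≠a[slow]=3 write a[4]=4, slow++,fast++
slow=4 fast=11: a[fast]=5≠a[slow]=4 write a[5]=5, slow++,fast++
slow=5 fast=12: a[fast]=6≠a[slow]=5 write a[6]=6, slow++,fast++
slow=6 fast=13: a[fast]=6=a[slow] dup, fast++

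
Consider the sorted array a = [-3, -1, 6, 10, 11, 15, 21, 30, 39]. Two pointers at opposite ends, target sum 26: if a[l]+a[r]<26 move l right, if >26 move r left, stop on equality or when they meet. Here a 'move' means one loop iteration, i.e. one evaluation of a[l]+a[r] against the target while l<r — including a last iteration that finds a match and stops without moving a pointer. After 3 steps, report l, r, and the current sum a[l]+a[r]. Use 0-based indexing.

l=0 r=8: -3+39=36 >26, r--
l=0 r=7: -3+30=27 >26, r--
l=0 r=6: -3+21=18 <26, l++

l=1, r=6, sum=20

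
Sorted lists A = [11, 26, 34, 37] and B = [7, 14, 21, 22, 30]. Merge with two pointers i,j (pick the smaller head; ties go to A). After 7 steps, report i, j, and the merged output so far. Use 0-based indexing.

[i=0,j=0] A[i]=11>B[j]=7 take 7 → j++
[i=0,j=1] A[i]=11<=B[j]=14 take 11 → i++
[i=1,j=1] A[i]=26>B[j]=14 take 14 → j++
[i=1,j=2] A[i]=26>B[j]=21 take 21 → j++
[i=1,j=3] A[i]=26>B[j]=22 take 22 → j++
[i=1,j=4] A[i]=26<=B[j]=30 take 26 → i++
[i=2,j=4] A[i]=34>B[j]=30 take 30 → j++

i=2, j=5, merged so far=[7, 11, 14, 21, 22, 26, 30]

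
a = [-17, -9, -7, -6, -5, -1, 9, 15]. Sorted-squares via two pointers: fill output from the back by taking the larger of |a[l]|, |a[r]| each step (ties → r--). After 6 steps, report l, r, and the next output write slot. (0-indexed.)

[0,7] |-17|>|15| out[7]=289 → l++
[1,7] |-9|<=|15| out[6]=225 → r--
[1,6] |-9|<=|9| out[5]=81 → r--
[1,5] |-9|>|-1| out[4]=81 → l++
[2,5] |-7|>|-1| out[3]=49 → l++
[3,5] |-6|>|-1| out[2]=36 → l++

l=4, r=5, next write slot=1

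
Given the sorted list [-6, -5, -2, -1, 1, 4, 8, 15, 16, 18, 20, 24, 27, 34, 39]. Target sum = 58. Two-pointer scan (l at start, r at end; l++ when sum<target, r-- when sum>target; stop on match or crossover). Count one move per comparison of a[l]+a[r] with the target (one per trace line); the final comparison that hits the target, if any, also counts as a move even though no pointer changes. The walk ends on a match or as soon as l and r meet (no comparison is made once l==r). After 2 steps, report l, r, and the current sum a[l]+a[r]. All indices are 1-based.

l=1 r=15: -6+39=33 <58, l++
l=2 r=15: -5+39=34 <58, l++

l=3, r=15, sum=37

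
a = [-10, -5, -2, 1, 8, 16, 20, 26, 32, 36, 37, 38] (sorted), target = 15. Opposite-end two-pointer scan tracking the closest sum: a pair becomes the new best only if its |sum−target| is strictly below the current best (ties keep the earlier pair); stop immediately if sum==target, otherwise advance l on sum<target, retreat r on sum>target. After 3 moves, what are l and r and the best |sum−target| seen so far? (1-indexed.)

l=1, r=9, best |Δ|=11

l=1 r=12: -10+38=28 d=13 *, r--
l=1 r=11: -10+37=27 d=12 *, r--
l=1 r=10: -10+36=26 d=11 *, r--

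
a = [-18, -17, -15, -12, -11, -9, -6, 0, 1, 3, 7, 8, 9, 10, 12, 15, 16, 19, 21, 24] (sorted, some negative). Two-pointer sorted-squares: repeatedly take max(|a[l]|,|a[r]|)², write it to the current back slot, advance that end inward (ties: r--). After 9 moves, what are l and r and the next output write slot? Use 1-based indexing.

[1,20] |-18|<=|24| out[20]=576 → r--
[1,19] |-18|<=|21| out[19]=441 → r--
[1,18] |-18|<=|19| out[18]=361 → r--
[1,17] |-18|>|16| out[17]=324 → l++
[2,17] |-17|>|16| out[16]=289 → l++
[3,17] |-15|<=|16| out[15]=256 → r--
[3,16] |-15|<=|15| out[14]=225 → r--
[3,15] |-15|>|12| out[13]=225 → l++
[4,15] |-12|<=|12| out[12]=144 → r--

l=4, r=14, next write slot=11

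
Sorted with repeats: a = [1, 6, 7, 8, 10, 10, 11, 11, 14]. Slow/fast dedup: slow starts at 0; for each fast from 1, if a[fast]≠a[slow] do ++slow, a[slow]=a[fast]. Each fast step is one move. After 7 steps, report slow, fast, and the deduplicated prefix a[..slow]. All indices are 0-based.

(s=0,f=1) a[fast]=6≠a[slow]=1 write a[1]=6 → slow++,fast++
(s=1,f=2) a[fast]=7≠a[slow]=6 write a[2]=7 → slow++,fast++
(s=2,f=3) a[fast]=8≠a[slow]=7 write a[3]=8 → slow++,fast++
(s=3,f=4) a[fast]=10≠a[slow]=8 write a[4]=10 → slow++,fast++
(s=4,f=5) a[fast]=10=a[slow] dup → fast++
(s=4,f=6) a[fast]=11≠a[slow]=10 write a[5]=11 → slow++,fast++
(s=5,f=7) a[fast]=11=a[slow] dup → fast++

slow=5, fast=8, prefix=[1, 6, 7, 8, 10, 11]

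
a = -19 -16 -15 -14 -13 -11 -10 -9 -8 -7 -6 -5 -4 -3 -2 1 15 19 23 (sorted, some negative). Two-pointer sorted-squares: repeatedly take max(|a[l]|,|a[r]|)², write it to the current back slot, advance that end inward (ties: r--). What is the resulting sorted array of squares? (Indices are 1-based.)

l=1 r=19: |-19|<=|23| out[19]=529, r--
l=1 r=18: |-19|<=|19| out[18]=361, r--
l=1 r=17: |-19|>|15| out[17]=361, l++
l=2 r=17: |-16|>|15| out[16]=256, l++
l=3 r=17: |-15|<=|15| out[15]=225, r--
l=3 r=16: |-15|>|1| out[14]=225, l++
l=4 r=16: |-14|>|1| out[13]=196, l++
l=5 r=16: |-13|>|1| out[12]=169, l++
l=6 r=16: |-11|>|1| out[11]=121, l++
l=7 r=16: |-10|>|1| out[10]=100, l++
l=8 r=16: |-9|>|1| out[9]=81, l++
l=9 r=16: |-8|>|1| out[8]=64, l++
l=10 r=16: |-7|>|1| out[7]=49, l++
l=11 r=16: |-6|>|1| out[6]=36, l++
l=12 r=16: |-5|>|1| out[5]=25, l++
l=13 r=16: |-4|>|1| out[4]=16, l++
l=14 r=16: |-3|>|1| out[3]=9, l++
l=15 r=16: |-2|>|1| out[2]=4, l++
l=16 r=16: |1|<=|1| out[1]=1, r--

[1, 4, 9, 16, 25, 36, 49, 64, 81, 100, 121, 169, 196, 225, 225, 256, 361, 361, 529]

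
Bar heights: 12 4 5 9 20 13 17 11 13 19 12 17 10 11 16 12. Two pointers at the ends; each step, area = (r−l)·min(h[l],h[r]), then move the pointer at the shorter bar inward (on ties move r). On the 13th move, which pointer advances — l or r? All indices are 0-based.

l=0 r=15: min(12,12)*15=180 best=180 *, r--
l=0 r=14: min(12,16)*14=168 best=180, l++
l=1 r=14: min(4,16)*13=52 best=180, l++
l=2 r=14: min(5,16)*12=60 best=180, l++
l=3 r=14: min(9,16)*11=99 best=180, l++
l=4 r=14: min(20,16)*10=160 best=180, r--
l=4 r=13: min(20,11)*9=99 best=180, r--
l=4 r=12: min(20,10)*8=80 best=180, r--
l=4 r=11: min(20,17)*7=119 best=180, r--
l=4 r=10: min(20,12)*6=72 best=180, r--
l=4 r=9: min(20,19)*5=95 best=180, r--
l=4 r=8: min(20,13)*4=52 best=180, r--
l=4 r=7: min(20,11)*3=33 best=180, r--

r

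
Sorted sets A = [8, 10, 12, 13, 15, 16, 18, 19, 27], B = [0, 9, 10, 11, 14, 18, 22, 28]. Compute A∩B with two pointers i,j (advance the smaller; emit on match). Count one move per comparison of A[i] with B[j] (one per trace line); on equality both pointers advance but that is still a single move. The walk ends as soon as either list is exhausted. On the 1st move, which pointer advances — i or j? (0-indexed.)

j

[i=0,j=0] 8>0 → j++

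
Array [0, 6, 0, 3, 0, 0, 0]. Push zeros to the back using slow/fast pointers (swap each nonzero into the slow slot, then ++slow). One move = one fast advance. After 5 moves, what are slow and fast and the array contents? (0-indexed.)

slow=0 fast=0: a[fast]=0, fast++
slow=0 fast=1: a[fast]=6≠0 swap→a[0]=6, slow++,fast++
slow=1 fast=2: a[fast]=0, fast++
slow=1 fast=3: a[fast]=3≠0 swap→a[1]=3, slow++,fast++
slow=2 fast=4: a[fast]=0, fast++

slow=2, fast=5, a=[6, 3, 0, 0, 0, 0, 0]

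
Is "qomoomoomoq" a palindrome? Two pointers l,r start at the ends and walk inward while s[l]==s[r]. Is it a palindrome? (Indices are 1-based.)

palindrome

l=1 r=11: 'q'=='q', l++,r--
l=2 r=10: 'o'=='o', l++,r--
l=3 r=9: 'm'=='m', l++,r--
l=4 r=8: 'o'=='o', l++,r--
l=5 r=7: 'o'=='o', l++,r--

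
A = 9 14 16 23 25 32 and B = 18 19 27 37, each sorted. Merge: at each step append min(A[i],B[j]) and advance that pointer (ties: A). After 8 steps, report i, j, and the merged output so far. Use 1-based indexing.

i=6, j=4, merged so far=[9, 14, 16, 18, 19, 23, 25, 27]

i=1 j=1: A[i]=9<=B[j]=18 take 9, i++
i=2 j=1: A[i]=14<=B[j]=18 take 14, i++
i=3 j=1: A[i]=16<=B[j]=18 take 16, i++
i=4 j=1: A[i]=23>B[j]=18 take 18, j++
i=4 j=2: A[i]=23>B[j]=19 take 19, j++
i=4 j=3: A[i]=23<=B[j]=27 take 23, i++
i=5 j=3: A[i]=25<=B[j]=27 take 25, i++
i=6 j=3: A[i]=32>B[j]=27 take 27, j++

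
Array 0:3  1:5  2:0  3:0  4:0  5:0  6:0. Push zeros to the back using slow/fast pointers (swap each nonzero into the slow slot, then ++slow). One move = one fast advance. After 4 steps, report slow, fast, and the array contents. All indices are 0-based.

slow=2, fast=4, a=[3, 5, 0, 0, 0, 0, 0]

(s=0,f=0) a[fast]=3≠0 swap→a[0]=3 → slow++,fast++
(s=1,f=1) a[fast]=5≠0 swap→a[1]=5 → slow++,fast++
(s=2,f=2) a[fast]=0 → fast++
(s=2,f=3) a[fast]=0 → fast++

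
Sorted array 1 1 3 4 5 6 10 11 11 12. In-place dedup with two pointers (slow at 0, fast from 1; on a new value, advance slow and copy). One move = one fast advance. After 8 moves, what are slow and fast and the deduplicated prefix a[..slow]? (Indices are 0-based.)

slow=6, fast=9, prefix=[1, 3, 4, 5, 6, 10, 11]

slow=0 fast=1: a[fast]=1=a[slow] dup, fast++
slow=0 fast=2: a[fast]=3≠a[slow]=1 write a[1]=3, slow++,fast++
slow=1 fast=3: a[fast]=4≠a[slow]=3 write a[2]=4, slow++,fast++
slow=2 fast=4: a[fast]=5≠a[slow]=4 write a[3]=5, slow++,fast++
slow=3 fast=5: a[fast]=6≠a[slow]=5 write a[4]=6, slow++,fast++
slow=4 fast=6: a[fast]=10≠a[slow]=6 write a[5]=10, slow++,fast++
slow=5 fast=7: a[fast]=11≠a[slow]=10 write a[6]=11, slow++,fast++
slow=6 fast=8: a[fast]=11=a[slow] dup, fast++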